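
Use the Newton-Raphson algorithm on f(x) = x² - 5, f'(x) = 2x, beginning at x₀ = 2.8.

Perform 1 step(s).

f(x) = x² - 5
f'(x) = 2x
x₀ = 2.8

Newton-Raphson formula: x_{n+1} = x_n - f(x_n)/f'(x_n)

Iteration 1:
  f(2.800000) = 2.840000
  f'(2.800000) = 5.600000
  x_1 = 2.800000 - 2.840000/5.600000 = 2.292857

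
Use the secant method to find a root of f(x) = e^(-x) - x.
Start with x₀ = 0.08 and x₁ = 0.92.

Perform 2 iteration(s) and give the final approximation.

f(x) = e^(-x) - x
x₀ = 0.08, x₁ = 0.92

Secant formula: x_{n+1} = x_n - f(x_n)(x_n - x_{n-1})/(f(x_n) - f(x_{n-1}))

Iteration 1:
  f(0.080000) = 0.843116
  f(0.920000) = -0.521481
  x_2 = 0.920000 - (-0.521481)×(0.920000 - 0.080000)/(-0.521481 - 0.843116)
       = 0.598994
Iteration 2:
  f(0.920000) = -0.521481
  f(0.598994) = -0.049630
  x_3 = 0.598994 - (-0.049630)×(0.598994 - 0.920000)/(-0.049630 - (-0.521481))
       = 0.565230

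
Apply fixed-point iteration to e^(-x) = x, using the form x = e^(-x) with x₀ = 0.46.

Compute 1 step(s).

Equation: e^(-x) = x
Fixed-point form: x = e^(-x)
x₀ = 0.46

x_1 = g(0.460000) = 0.631284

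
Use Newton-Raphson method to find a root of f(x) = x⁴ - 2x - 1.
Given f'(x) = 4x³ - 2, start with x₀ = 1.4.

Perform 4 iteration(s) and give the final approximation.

f(x) = x⁴ - 2x - 1
f'(x) = 4x³ - 2
x₀ = 1.4

Newton-Raphson formula: x_{n+1} = x_n - f(x_n)/f'(x_n)

Iteration 1:
  f(1.400000) = 0.041600
  f'(1.400000) = 8.976000
  x_1 = 1.400000 - 0.041600/8.976000 = 1.395365
Iteration 2:
  f(1.395365) = 0.000252
  f'(1.395365) = 8.867355
  x_2 = 1.395365 - 0.000252/8.867355 = 1.395337
Iteration 3:
  f(1.395337) = 0.000000
  f'(1.395337) = 8.866691
  x_3 = 1.395337 - 0.000000/8.866691 = 1.395337
Iteration 4:
  f(1.395337) = 0.000000
  f'(1.395337) = 8.866691
  x_4 = 1.395337 - 0.000000/8.866691 = 1.395337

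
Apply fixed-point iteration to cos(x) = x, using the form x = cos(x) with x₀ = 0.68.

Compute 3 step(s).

Equation: cos(x) = x
Fixed-point form: x = cos(x)
x₀ = 0.68

x_1 = g(0.680000) = 0.777573
x_2 = g(0.777573) = 0.712618
x_3 = g(0.712618) = 0.756652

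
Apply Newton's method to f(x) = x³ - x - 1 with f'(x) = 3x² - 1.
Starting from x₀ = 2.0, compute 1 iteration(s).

f(x) = x³ - x - 1
f'(x) = 3x² - 1
x₀ = 2.0

Newton-Raphson formula: x_{n+1} = x_n - f(x_n)/f'(x_n)

Iteration 1:
  f(2.000000) = 5.000000
  f'(2.000000) = 11.000000
  x_1 = 2.000000 - 5.000000/11.000000 = 1.545455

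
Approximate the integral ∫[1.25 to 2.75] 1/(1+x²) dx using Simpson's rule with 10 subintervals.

f(x) = 1/(1+x²)
a = 1.25, b = 2.75, n = 10
h = (b - a)/n = 0.150000

Simpson's rule: (h/3)[f(x₀) + 4f(x₁) + 2f(x₂) + ... + f(xₙ)]

x_0 = 1.2500, f(x_0) = 0.390244, coefficient = 1
x_1 = 1.4000, f(x_1) = 0.337838, coefficient = 4
x_2 = 1.5500, f(x_2) = 0.293902, coefficient = 2
x_3 = 1.7000, f(x_3) = 0.257069, coefficient = 4
x_4 = 1.8500, f(x_4) = 0.226116, coefficient = 2
x_5 = 2.0000, f(x_5) = 0.200000, coefficient = 4
x_6 = 2.1500, f(x_6) = 0.177857, coefficient = 2
x_7 = 2.3000, f(x_7) = 0.158983, coefficient = 4
x_8 = 2.4500, f(x_8) = 0.142806, coefficient = 2
x_9 = 2.6000, f(x_9) = 0.128866, coefficient = 4
x_10 = 2.7500, f(x_10) = 0.116788, coefficient = 1

I ≈ (0.150000/3) × 6.519417 = 0.325971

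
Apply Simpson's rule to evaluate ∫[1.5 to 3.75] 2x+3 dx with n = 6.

f(x) = 2x+3
a = 1.5, b = 3.75, n = 6
h = (b - a)/n = 0.375000

Simpson's rule: (h/3)[f(x₀) + 4f(x₁) + 2f(x₂) + ... + f(xₙ)]

x_0 = 1.5000, f(x_0) = 6.000000, coefficient = 1
x_1 = 1.8750, f(x_1) = 6.750000, coefficient = 4
x_2 = 2.2500, f(x_2) = 7.500000, coefficient = 2
x_3 = 2.6250, f(x_3) = 8.250000, coefficient = 4
x_4 = 3.0000, f(x_4) = 9.000000, coefficient = 2
x_5 = 3.3750, f(x_5) = 9.750000, coefficient = 4
x_6 = 3.7500, f(x_6) = 10.500000, coefficient = 1

I ≈ (0.375000/3) × 148.500000 = 18.562500
Exact value: 18.562500
Error: 0.000000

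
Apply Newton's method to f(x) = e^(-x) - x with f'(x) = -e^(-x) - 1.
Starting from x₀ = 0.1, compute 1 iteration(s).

f(x) = e^(-x) - x
f'(x) = -e^(-x) - 1
x₀ = 0.1

Newton-Raphson formula: x_{n+1} = x_n - f(x_n)/f'(x_n)

Iteration 1:
  f(0.100000) = 0.804837
  f'(0.100000) = -1.904837
  x_1 = 0.100000 - 0.804837/(-1.904837) = 0.522523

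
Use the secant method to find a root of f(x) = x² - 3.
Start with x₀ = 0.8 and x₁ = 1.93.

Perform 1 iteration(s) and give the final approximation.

f(x) = x² - 3
x₀ = 0.8, x₁ = 1.93

Secant formula: x_{n+1} = x_n - f(x_n)(x_n - x_{n-1})/(f(x_n) - f(x_{n-1}))

Iteration 1:
  f(0.800000) = -2.360000
  f(1.930000) = 0.724900
  x_2 = 1.930000 - 0.724900×(1.930000 - 0.800000)/(0.724900 - (-2.360000))
       = 1.664469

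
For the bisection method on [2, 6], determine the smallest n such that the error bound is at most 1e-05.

We need (b-a)/2^n ≤ 1e-05
(6 - 2)/2^n ≤ 1e-05
4/2^n ≤ 1e-05
2^n ≥ 400000
n ≥ log₂(400000) = 18.61
n ≥ 19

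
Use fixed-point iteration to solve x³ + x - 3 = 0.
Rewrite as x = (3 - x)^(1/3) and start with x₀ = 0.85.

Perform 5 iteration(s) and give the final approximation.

Equation: x³ + x - 3 = 0
Fixed-point form: x = (3 - x)^(1/3)
x₀ = 0.85

x_1 = g(0.850000) = 1.290663
x_2 = g(1.290663) = 1.195664
x_3 = g(1.195664) = 1.217416
x_4 = g(1.217416) = 1.212504
x_5 = g(1.212504) = 1.213617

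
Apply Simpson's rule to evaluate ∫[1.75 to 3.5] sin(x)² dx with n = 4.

f(x) = sin(x)²
a = 1.75, b = 3.5, n = 4
h = (b - a)/n = 0.437500

Simpson's rule: (h/3)[f(x₀) + 4f(x₁) + 2f(x₂) + ... + f(xₙ)]

x_0 = 1.7500, f(x_0) = 0.968228, coefficient = 1
x_1 = 2.1875, f(x_1) = 0.665512, coefficient = 4
x_2 = 2.6250, f(x_2) = 0.243957, coefficient = 2
x_3 = 3.0625, f(x_3) = 0.006243, coefficient = 4
x_4 = 3.5000, f(x_4) = 0.123049, coefficient = 1

I ≈ (0.437500/3) × 4.266211 = 0.622156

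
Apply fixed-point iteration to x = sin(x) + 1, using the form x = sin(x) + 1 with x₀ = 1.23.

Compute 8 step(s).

Equation: x = sin(x) + 1
Fixed-point form: x = sin(x) + 1
x₀ = 1.23

x_1 = g(1.230000) = 1.942489
x_2 = g(1.942489) = 1.931714
x_3 = g(1.931714) = 1.935573
x_4 = g(1.935573) = 1.934203
x_5 = g(1.934203) = 1.934691
x_6 = g(1.934691) = 1.934518
x_7 = g(1.934518) = 1.934579
x_8 = g(1.934579) = 1.934557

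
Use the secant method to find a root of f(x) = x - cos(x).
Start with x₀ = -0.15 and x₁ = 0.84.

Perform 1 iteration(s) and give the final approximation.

f(x) = x - cos(x)
x₀ = -0.15, x₁ = 0.84

Secant formula: x_{n+1} = x_n - f(x_n)(x_n - x_{n-1})/(f(x_n) - f(x_{n-1}))

Iteration 1:
  f(-0.150000) = -1.138771
  f(0.840000) = 0.172537
  x_2 = 0.840000 - 0.172537×(0.840000 - (-0.150000))/(0.172537 - (-1.138771))
       = 0.709739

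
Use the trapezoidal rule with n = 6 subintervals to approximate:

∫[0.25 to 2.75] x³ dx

f(x) = x³
a = 0.25, b = 2.75, n = 6
h = (b - a)/n = 0.416667

Trapezoidal rule: (h/2)[f(x₀) + 2f(x₁) + 2f(x₂) + ... + f(xₙ)]

x_0 = 0.2500, f(x_0) = 0.015625, coefficient = 1
x_1 = 0.6667, f(x_1) = 0.296296, coefficient = 2
x_2 = 1.0833, f(x_2) = 1.271412, coefficient = 2
x_3 = 1.5000, f(x_3) = 3.375000, coefficient = 2
x_4 = 1.9167, f(x_4) = 7.041088, coefficient = 2
x_5 = 2.3333, f(x_5) = 12.703704, coefficient = 2
x_6 = 2.7500, f(x_6) = 20.796875, coefficient = 1

I ≈ (0.416667/2) × 70.187500 = 14.622396
Exact value: 14.296875
Error: 0.325521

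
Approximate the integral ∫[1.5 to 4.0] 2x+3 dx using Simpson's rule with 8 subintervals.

f(x) = 2x+3
a = 1.5, b = 4.0, n = 8
h = (b - a)/n = 0.312500

Simpson's rule: (h/3)[f(x₀) + 4f(x₁) + 2f(x₂) + ... + f(xₙ)]

x_0 = 1.5000, f(x_0) = 6.000000, coefficient = 1
x_1 = 1.8125, f(x_1) = 6.625000, coefficient = 4
x_2 = 2.1250, f(x_2) = 7.250000, coefficient = 2
x_3 = 2.4375, f(x_3) = 7.875000, coefficient = 4
x_4 = 2.7500, f(x_4) = 8.500000, coefficient = 2
x_5 = 3.0625, f(x_5) = 9.125000, coefficient = 4
x_6 = 3.3750, f(x_6) = 9.750000, coefficient = 2
x_7 = 3.6875, f(x_7) = 10.375000, coefficient = 4
x_8 = 4.0000, f(x_8) = 11.000000, coefficient = 1

I ≈ (0.312500/3) × 204.000000 = 21.250000
Exact value: 21.250000
Error: 0.000000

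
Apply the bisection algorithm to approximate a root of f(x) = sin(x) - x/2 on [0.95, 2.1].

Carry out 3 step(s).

f(x) = sin(x) - x/2
Initial interval: [0.95, 2.1]

Iteration 1:
  c_1 = (0.950000 + 2.100000)/2 = 1.525000
  f(c_1) = f(1.525000) = 0.236452
  f(a) × f(c) ≥ 0, new interval: [1.525000, 2.100000]
Iteration 2:
  c_2 = (1.525000 + 2.100000)/2 = 1.812500
  f(c_2) = f(1.812500) = 0.064682
  f(a) × f(c) ≥ 0, new interval: [1.812500, 2.100000]
Iteration 3:
  c_3 = (1.812500 + 2.100000)/2 = 1.956250
  f(c_3) = f(1.956250) = -0.051497
  f(a) × f(c) < 0, new interval: [1.812500, 1.956250]

After 3 iteration(s), the approximation is c_3 = 1.956250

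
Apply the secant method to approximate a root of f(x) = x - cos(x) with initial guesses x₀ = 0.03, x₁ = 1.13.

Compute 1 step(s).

f(x) = x - cos(x)
x₀ = 0.03, x₁ = 1.13

Secant formula: x_{n+1} = x_n - f(x_n)(x_n - x_{n-1})/(f(x_n) - f(x_{n-1}))

Iteration 1:
  f(0.030000) = -0.969550
  f(1.130000) = 0.703340
  x_2 = 1.130000 - 0.703340×(1.130000 - 0.030000)/(0.703340 - (-0.969550))
       = 0.667522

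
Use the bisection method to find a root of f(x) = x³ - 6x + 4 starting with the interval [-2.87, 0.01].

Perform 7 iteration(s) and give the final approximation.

f(x) = x³ - 6x + 4
Initial interval: [-2.87, 0.01]

Iteration 1:
  c_1 = (-2.870000 + 0.010000)/2 = -1.430000
  f(c_1) = f(-1.430000) = 9.655793
  f(a) × f(c) < 0, new interval: [-2.870000, -1.430000]
Iteration 2:
  c_2 = (-2.870000 + (-1.430000))/2 = -2.150000
  f(c_2) = f(-2.150000) = 6.961625
  f(a) × f(c) < 0, new interval: [-2.870000, -2.150000]
Iteration 3:
  c_3 = (-2.870000 + (-2.150000))/2 = -2.510000
  f(c_3) = f(-2.510000) = 3.246749
  f(a) × f(c) < 0, new interval: [-2.870000, -2.510000]
Iteration 4:
  c_4 = (-2.870000 + (-2.510000))/2 = -2.690000
  f(c_4) = f(-2.690000) = 0.674891
  f(a) × f(c) < 0, new interval: [-2.870000, -2.690000]
Iteration 5:
  c_5 = (-2.870000 + (-2.690000))/2 = -2.780000
  f(c_5) = f(-2.780000) = -0.804952
  f(a) × f(c) ≥ 0, new interval: [-2.780000, -2.690000]
Iteration 6:
  c_6 = (-2.780000 + (-2.690000))/2 = -2.735000
  f(c_6) = f(-2.735000) = -0.048415
  f(a) × f(c) ≥ 0, new interval: [-2.735000, -2.690000]
Iteration 7:
  c_7 = (-2.735000 + (-2.690000))/2 = -2.712500
  f(c_7) = f(-2.712500) = 0.317357
  f(a) × f(c) < 0, new interval: [-2.735000, -2.712500]

After 7 iteration(s), the approximation is c_7 = -2.712500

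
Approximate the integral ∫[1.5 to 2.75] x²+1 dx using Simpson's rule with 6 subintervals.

f(x) = x²+1
a = 1.5, b = 2.75, n = 6
h = (b - a)/n = 0.208333

Simpson's rule: (h/3)[f(x₀) + 4f(x₁) + 2f(x₂) + ... + f(xₙ)]

x_0 = 1.5000, f(x_0) = 3.250000, coefficient = 1
x_1 = 1.7083, f(x_1) = 3.918403, coefficient = 4
x_2 = 1.9167, f(x_2) = 4.673611, coefficient = 2
x_3 = 2.1250, f(x_3) = 5.515625, coefficient = 4
x_4 = 2.3333, f(x_4) = 6.444444, coefficient = 2
x_5 = 2.5417, f(x_5) = 7.460069, coefficient = 4
x_6 = 2.7500, f(x_6) = 8.562500, coefficient = 1

I ≈ (0.208333/3) × 101.625000 = 7.057292
Exact value: 7.057292
Error: 0.000000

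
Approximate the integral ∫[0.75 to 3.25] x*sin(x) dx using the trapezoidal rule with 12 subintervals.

f(x) = x*sin(x)
a = 0.75, b = 3.25, n = 12
h = (b - a)/n = 0.208333

Trapezoidal rule: (h/2)[f(x₀) + 2f(x₁) + 2f(x₂) + ... + f(xₙ)]

x_0 = 0.7500, f(x_0) = 0.511229, coefficient = 1
x_1 = 0.9583, f(x_1) = 0.784141, coefficient = 2
x_2 = 1.1667, f(x_2) = 1.072686, coefficient = 2
x_3 = 1.3750, f(x_3) = 1.348728, coefficient = 2
x_4 = 1.5833, f(x_4) = 1.583209, coefficient = 2
x_5 = 1.7917, f(x_5) = 1.748142, coefficient = 2
x_6 = 2.0000, f(x_6) = 1.818595, coefficient = 2
x_7 = 2.2083, f(x_7) = 1.774538, coefficient = 2
x_8 = 2.4167, f(x_8) = 1.602443, coefficient = 2
x_9 = 2.6250, f(x_9) = 1.296541, coefficient = 2
x_10 = 2.8333, f(x_10) = 0.859635, coefficient = 2
x_11 = 3.0417, f(x_11) = 0.303436, coefficient = 2
x_12 = 3.2500, f(x_12) = -0.351634, coefficient = 1

I ≈ (0.208333/2) × 28.543782 = 2.973311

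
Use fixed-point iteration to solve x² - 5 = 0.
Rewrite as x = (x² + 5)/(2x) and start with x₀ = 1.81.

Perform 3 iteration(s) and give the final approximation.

Equation: x² - 5 = 0
Fixed-point form: x = (x² + 5)/(2x)
x₀ = 1.81

x_1 = g(1.810000) = 2.286215
x_2 = g(2.286215) = 2.236618
x_3 = g(2.236618) = 2.236068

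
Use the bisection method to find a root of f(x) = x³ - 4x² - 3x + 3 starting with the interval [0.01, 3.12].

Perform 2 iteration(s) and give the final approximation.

f(x) = x³ - 4x² - 3x + 3
Initial interval: [0.01, 3.12]

Iteration 1:
  c_1 = (0.010000 + 3.120000)/2 = 1.565000
  f(c_1) = f(1.565000) = -7.658863
  f(a) × f(c) < 0, new interval: [0.010000, 1.565000]
Iteration 2:
  c_2 = (0.010000 + 1.565000)/2 = 0.787500
  f(c_2) = f(0.787500) = -1.354752
  f(a) × f(c) < 0, new interval: [0.010000, 0.787500]

After 2 iteration(s), the approximation is c_2 = 0.787500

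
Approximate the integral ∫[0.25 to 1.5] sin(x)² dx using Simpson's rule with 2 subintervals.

f(x) = sin(x)²
a = 0.25, b = 1.5, n = 2
h = (b - a)/n = 0.625000

Simpson's rule: (h/3)[f(x₀) + 4f(x₁) + 2f(x₂) + ... + f(xₙ)]

x_0 = 0.2500, f(x_0) = 0.061209, coefficient = 1
x_1 = 0.8750, f(x_1) = 0.589123, coefficient = 4
x_2 = 1.5000, f(x_2) = 0.994996, coefficient = 1

I ≈ (0.625000/3) × 3.412697 = 0.710979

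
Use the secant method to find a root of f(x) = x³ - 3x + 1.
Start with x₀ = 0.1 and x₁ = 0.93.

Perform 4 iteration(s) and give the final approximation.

f(x) = x³ - 3x + 1
x₀ = 0.1, x₁ = 0.93

Secant formula: x_{n+1} = x_n - f(x_n)(x_n - x_{n-1})/(f(x_n) - f(x_{n-1}))

Iteration 1:
  f(0.100000) = 0.701000
  f(0.930000) = -0.985643
  x_2 = 0.930000 - (-0.985643)×(0.930000 - 0.100000)/(-0.985643 - 0.701000)
       = 0.444963
Iteration 2:
  f(0.930000) = -0.985643
  f(0.444963) = -0.246791
  x_3 = 0.444963 - (-0.246791)×(0.444963 - 0.930000)/(-0.246791 - (-0.985643))
       = 0.282952
Iteration 3:
  f(0.444963) = -0.246791
  f(0.282952) = 0.173798
  x_4 = 0.282952 - 0.173798×(0.282952 - 0.444963)/(0.173798 - (-0.246791))
       = 0.349899
Iteration 4:
  f(0.282952) = 0.173798
  f(0.349899) = -0.006860
  x_5 = 0.349899 - (-0.006860)×(0.349899 - 0.282952)/(-0.006860 - 0.173798)
       = 0.347357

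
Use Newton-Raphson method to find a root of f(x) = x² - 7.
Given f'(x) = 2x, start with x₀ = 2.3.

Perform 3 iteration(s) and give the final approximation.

f(x) = x² - 7
f'(x) = 2x
x₀ = 2.3

Newton-Raphson formula: x_{n+1} = x_n - f(x_n)/f'(x_n)

Iteration 1:
  f(2.300000) = -1.710000
  f'(2.300000) = 4.600000
  x_1 = 2.300000 - (-1.710000)/4.600000 = 2.671739
Iteration 2:
  f(2.671739) = 0.138190
  f'(2.671739) = 5.343478
  x_2 = 2.671739 - 0.138190/5.343478 = 2.645878
Iteration 3:
  f(2.645878) = 0.000669
  f'(2.645878) = 5.291755
  x_3 = 2.645878 - 0.000669/5.291755 = 2.645751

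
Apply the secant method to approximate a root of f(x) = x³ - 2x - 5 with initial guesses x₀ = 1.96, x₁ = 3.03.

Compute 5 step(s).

f(x) = x³ - 2x - 5
x₀ = 1.96, x₁ = 3.03

Secant formula: x_{n+1} = x_n - f(x_n)(x_n - x_{n-1})/(f(x_n) - f(x_{n-1}))

Iteration 1:
  f(1.960000) = -1.390464
  f(3.030000) = 16.758127
  x_2 = 3.030000 - 16.758127×(3.030000 - 1.960000)/(16.758127 - (-1.390464))
       = 2.041979
Iteration 2:
  f(3.030000) = 16.758127
  f(2.041979) = -0.569567
  x_3 = 2.041979 - (-0.569567)×(2.041979 - 3.030000)/(-0.569567 - 16.758127)
       = 2.074455
Iteration 3:
  f(2.041979) = -0.569567
  f(2.074455) = -0.221774
  x_4 = 2.074455 - (-0.221774)×(2.074455 - 2.041979)/(-0.221774 - (-0.569567))
       = 2.095164
Iteration 4:
  f(2.074455) = -0.221774
  f(2.095164) = 0.006842
  x_5 = 2.095164 - 0.006842×(2.095164 - 2.074455)/(0.006842 - (-0.221774))
       = 2.094544
Iteration 5:
  f(2.095164) = 0.006842
  f(2.094544) = -0.000078
  x_6 = 2.094544 - (-0.000078)×(2.094544 - 2.095164)/(-0.000078 - 0.006842)
       = 2.094551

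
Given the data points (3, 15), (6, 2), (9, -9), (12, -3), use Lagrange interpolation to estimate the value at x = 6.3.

Lagrange interpolation formula:
P(x) = Σ yᵢ × Lᵢ(x)
where Lᵢ(x) = Π_{j≠i} (x - xⱼ)/(xᵢ - xⱼ)

L_0(6.3) = (6.3 - 6)/(3 - 6) × (6.3 - 9)/(3 - 9) × (6.3 - 12)/(3 - 12) = -0.028500
L_1(6.3) = (6.3 - 3)/(6 - 3) × (6.3 - 9)/(6 - 9) × (6.3 - 12)/(6 - 12) = 0.940500
L_2(6.3) = (6.3 - 3)/(9 - 3) × (6.3 - 6)/(9 - 6) × (6.3 - 12)/(9 - 12) = 0.104500
L_3(6.3) = (6.3 - 3)/(12 - 3) × (6.3 - 6)/(12 - 6) × (6.3 - 9)/(12 - 9) = -0.016500

P(6.3) = 15×L_0(6.3) + 2×L_1(6.3) + (-9)×L_2(6.3) + (-3)×L_3(6.3)
P(6.3) = 0.562500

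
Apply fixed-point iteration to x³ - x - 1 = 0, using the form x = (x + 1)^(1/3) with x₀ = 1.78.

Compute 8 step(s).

Equation: x³ - x - 1 = 0
Fixed-point form: x = (x + 1)^(1/3)
x₀ = 1.78

x_1 = g(1.780000) = 1.406096
x_2 = g(1.406096) = 1.339998
x_3 = g(1.339998) = 1.327614
x_4 = g(1.327614) = 1.325268
x_5 = g(1.325268) = 1.324822
x_6 = g(1.324822) = 1.324738
x_7 = g(1.324738) = 1.324722
x_8 = g(1.324722) = 1.324719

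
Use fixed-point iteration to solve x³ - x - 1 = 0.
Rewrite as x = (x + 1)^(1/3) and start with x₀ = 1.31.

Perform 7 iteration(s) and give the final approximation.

Equation: x³ - x - 1 = 0
Fixed-point form: x = (x + 1)^(1/3)
x₀ = 1.31

x_1 = g(1.310000) = 1.321916
x_2 = g(1.321916) = 1.324186
x_3 = g(1.324186) = 1.324617
x_4 = g(1.324617) = 1.324699
x_5 = g(1.324699) = 1.324714
x_6 = g(1.324714) = 1.324717
x_7 = g(1.324717) = 1.324718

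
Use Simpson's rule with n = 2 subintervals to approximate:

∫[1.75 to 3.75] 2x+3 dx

f(x) = 2x+3
a = 1.75, b = 3.75, n = 2
h = (b - a)/n = 1.000000

Simpson's rule: (h/3)[f(x₀) + 4f(x₁) + 2f(x₂) + ... + f(xₙ)]

x_0 = 1.7500, f(x_0) = 6.500000, coefficient = 1
x_1 = 2.7500, f(x_1) = 8.500000, coefficient = 4
x_2 = 3.7500, f(x_2) = 10.500000, coefficient = 1

I ≈ (1.000000/3) × 51.000000 = 17.000000
Exact value: 17.000000
Error: 0.000000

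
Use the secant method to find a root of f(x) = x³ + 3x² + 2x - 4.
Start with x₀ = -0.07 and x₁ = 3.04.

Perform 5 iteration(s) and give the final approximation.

f(x) = x³ + 3x² + 2x - 4
x₀ = -0.07, x₁ = 3.04

Secant formula: x_{n+1} = x_n - f(x_n)(x_n - x_{n-1})/(f(x_n) - f(x_{n-1}))

Iteration 1:
  f(-0.070000) = -4.125643
  f(3.040000) = 57.899264
  x_2 = 3.040000 - 57.899264×(3.040000 - (-0.070000))/(57.899264 - (-4.125643))
       = 0.136864
Iteration 2:
  f(3.040000) = 57.899264
  f(0.136864) = -3.667512
  x_3 = 0.136864 - (-3.667512)×(0.136864 - 3.040000)/(-3.667512 - 57.899264)
       = 0.309803
Iteration 3:
  f(0.136864) = -3.667512
  f(0.309803) = -3.062725
  x_4 = 0.309803 - (-3.062725)×(0.309803 - 0.136864)/(-3.062725 - (-3.667512))
       = 1.185590
Iteration 4:
  f(0.309803) = -3.062725
  f(1.185590) = 4.254539
  x_5 = 1.185590 - 4.254539×(1.185590 - 0.309803)/(4.254539 - (-3.062725))
       = 0.676374
Iteration 5:
  f(1.185590) = 4.254539
  f(0.676374) = -0.965380
  x_6 = 0.676374 - (-0.965380)×(0.676374 - 1.185590)/(-0.965380 - 4.254539)
       = 0.770549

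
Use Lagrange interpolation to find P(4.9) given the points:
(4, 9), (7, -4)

Lagrange interpolation formula:
P(x) = Σ yᵢ × Lᵢ(x)
where Lᵢ(x) = Π_{j≠i} (x - xⱼ)/(xᵢ - xⱼ)

L_0(4.9) = (4.9 - 7)/(4 - 7) = 0.700000
L_1(4.9) = (4.9 - 4)/(7 - 4) = 0.300000

P(4.9) = 9×L_0(4.9) + (-4)×L_1(4.9)
P(4.9) = 5.100000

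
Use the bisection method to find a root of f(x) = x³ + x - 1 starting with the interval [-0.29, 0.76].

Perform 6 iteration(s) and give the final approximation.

f(x) = x³ + x - 1
Initial interval: [-0.29, 0.76]

Iteration 1:
  c_1 = (-0.290000 + 0.760000)/2 = 0.235000
  f(c_1) = f(0.235000) = -0.752022
  f(a) × f(c) ≥ 0, new interval: [0.235000, 0.760000]
Iteration 2:
  c_2 = (0.235000 + 0.760000)/2 = 0.497500
  f(c_2) = f(0.497500) = -0.379366
  f(a) × f(c) ≥ 0, new interval: [0.497500, 0.760000]
Iteration 3:
  c_3 = (0.497500 + 0.760000)/2 = 0.628750
  f(c_3) = f(0.628750) = -0.122688
  f(a) × f(c) ≥ 0, new interval: [0.628750, 0.760000]
Iteration 4:
  c_4 = (0.628750 + 0.760000)/2 = 0.694375
  f(c_4) = f(0.694375) = 0.029173
  f(a) × f(c) < 0, new interval: [0.628750, 0.694375]
Iteration 5:
  c_5 = (0.628750 + 0.694375)/2 = 0.661563
  f(c_5) = f(0.661563) = -0.048895
  f(a) × f(c) ≥ 0, new interval: [0.661563, 0.694375]
Iteration 6:
  c_6 = (0.661563 + 0.694375)/2 = 0.677969
  f(c_6) = f(0.677969) = -0.010409
  f(a) × f(c) ≥ 0, new interval: [0.677969, 0.694375]

After 6 iteration(s), the approximation is c_6 = 0.677969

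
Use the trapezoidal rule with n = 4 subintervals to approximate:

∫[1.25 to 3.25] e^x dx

f(x) = e^x
a = 1.25, b = 3.25, n = 4
h = (b - a)/n = 0.500000

Trapezoidal rule: (h/2)[f(x₀) + 2f(x₁) + 2f(x₂) + ... + f(xₙ)]

x_0 = 1.2500, f(x_0) = 3.490343, coefficient = 1
x_1 = 1.7500, f(x_1) = 5.754603, coefficient = 2
x_2 = 2.2500, f(x_2) = 9.487736, coefficient = 2
x_3 = 2.7500, f(x_3) = 15.642632, coefficient = 2
x_4 = 3.2500, f(x_4) = 25.790340, coefficient = 1

I ≈ (0.500000/2) × 91.050624 = 22.762656
Exact value: 22.299997
Error: 0.462659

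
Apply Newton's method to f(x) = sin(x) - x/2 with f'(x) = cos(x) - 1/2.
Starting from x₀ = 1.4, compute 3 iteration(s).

f(x) = sin(x) - x/2
f'(x) = cos(x) - 1/2
x₀ = 1.4

Newton-Raphson formula: x_{n+1} = x_n - f(x_n)/f'(x_n)

Iteration 1:
  f(1.400000) = 0.285450
  f'(1.400000) = -0.330033
  x_1 = 1.400000 - 0.285450/(-0.330033) = 2.264913
Iteration 2:
  f(2.264913) = -0.363838
  f'(2.264913) = -1.139707
  x_2 = 2.264913 - (-0.363838)/(-1.139707) = 1.945675
Iteration 3:
  f(1.945675) = -0.042286
  f'(1.945675) = -0.866160
  x_3 = 1.945675 - (-0.042286)/(-0.866160) = 1.896856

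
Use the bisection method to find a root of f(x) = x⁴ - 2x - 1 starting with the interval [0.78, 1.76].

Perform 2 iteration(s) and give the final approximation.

f(x) = x⁴ - 2x - 1
Initial interval: [0.78, 1.76]

Iteration 1:
  c_1 = (0.780000 + 1.760000)/2 = 1.270000
  f(c_1) = f(1.270000) = -0.938554
  f(a) × f(c) ≥ 0, new interval: [1.270000, 1.760000]
Iteration 2:
  c_2 = (1.270000 + 1.760000)/2 = 1.515000
  f(c_2) = f(1.515000) = 1.238058
  f(a) × f(c) < 0, new interval: [1.270000, 1.515000]

After 2 iteration(s), the approximation is c_2 = 1.515000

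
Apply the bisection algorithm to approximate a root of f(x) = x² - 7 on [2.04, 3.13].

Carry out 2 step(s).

f(x) = x² - 7
Initial interval: [2.04, 3.13]

Iteration 1:
  c_1 = (2.040000 + 3.130000)/2 = 2.585000
  f(c_1) = f(2.585000) = -0.317775
  f(a) × f(c) ≥ 0, new interval: [2.585000, 3.130000]
Iteration 2:
  c_2 = (2.585000 + 3.130000)/2 = 2.857500
  f(c_2) = f(2.857500) = 1.165306
  f(a) × f(c) < 0, new interval: [2.585000, 2.857500]

After 2 iteration(s), the approximation is c_2 = 2.857500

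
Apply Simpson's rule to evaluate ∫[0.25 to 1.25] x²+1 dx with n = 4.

f(x) = x²+1
a = 0.25, b = 1.25, n = 4
h = (b - a)/n = 0.250000

Simpson's rule: (h/3)[f(x₀) + 4f(x₁) + 2f(x₂) + ... + f(xₙ)]

x_0 = 0.2500, f(x_0) = 1.062500, coefficient = 1
x_1 = 0.5000, f(x_1) = 1.250000, coefficient = 4
x_2 = 0.7500, f(x_2) = 1.562500, coefficient = 2
x_3 = 1.0000, f(x_3) = 2.000000, coefficient = 4
x_4 = 1.2500, f(x_4) = 2.562500, coefficient = 1

I ≈ (0.250000/3) × 19.750000 = 1.645833
Exact value: 1.645833
Error: 0.000000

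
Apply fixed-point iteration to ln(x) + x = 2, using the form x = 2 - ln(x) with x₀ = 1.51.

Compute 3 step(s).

Equation: ln(x) + x = 2
Fixed-point form: x = 2 - ln(x)
x₀ = 1.51

x_1 = g(1.510000) = 1.587890
x_2 = g(1.587890) = 1.537594
x_3 = g(1.537594) = 1.569781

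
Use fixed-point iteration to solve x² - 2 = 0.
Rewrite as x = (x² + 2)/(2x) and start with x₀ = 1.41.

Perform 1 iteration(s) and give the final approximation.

Equation: x² - 2 = 0
Fixed-point form: x = (x² + 2)/(2x)
x₀ = 1.41

x_1 = g(1.410000) = 1.414220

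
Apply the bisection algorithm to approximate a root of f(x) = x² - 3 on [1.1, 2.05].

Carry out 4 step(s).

f(x) = x² - 3
Initial interval: [1.1, 2.05]

Iteration 1:
  c_1 = (1.100000 + 2.050000)/2 = 1.575000
  f(c_1) = f(1.575000) = -0.519375
  f(a) × f(c) ≥ 0, new interval: [1.575000, 2.050000]
Iteration 2:
  c_2 = (1.575000 + 2.050000)/2 = 1.812500
  f(c_2) = f(1.812500) = 0.285156
  f(a) × f(c) < 0, new interval: [1.575000, 1.812500]
Iteration 3:
  c_3 = (1.575000 + 1.812500)/2 = 1.693750
  f(c_3) = f(1.693750) = -0.131211
  f(a) × f(c) ≥ 0, new interval: [1.693750, 1.812500]
Iteration 4:
  c_4 = (1.693750 + 1.812500)/2 = 1.753125
  f(c_4) = f(1.753125) = 0.073447
  f(a) × f(c) < 0, new interval: [1.693750, 1.753125]

After 4 iteration(s), the approximation is c_4 = 1.753125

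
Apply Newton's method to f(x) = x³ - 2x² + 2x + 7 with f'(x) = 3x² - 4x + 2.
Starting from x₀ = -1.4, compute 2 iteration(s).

f(x) = x³ - 2x² + 2x + 7
f'(x) = 3x² - 4x + 2
x₀ = -1.4

Newton-Raphson formula: x_{n+1} = x_n - f(x_n)/f'(x_n)

Iteration 1:
  f(-1.400000) = -2.464000
  f'(-1.400000) = 13.480000
  x_1 = -1.400000 - (-2.464000)/13.480000 = -1.217211
Iteration 2:
  f(-1.217211) = -0.201047
  f'(-1.217211) = 11.313648
  x_2 = -1.217211 - (-0.201047)/11.313648 = -1.199440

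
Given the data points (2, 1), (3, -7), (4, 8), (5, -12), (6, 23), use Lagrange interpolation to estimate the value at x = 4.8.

Lagrange interpolation formula:
P(x) = Σ yᵢ × Lᵢ(x)
where Lᵢ(x) = Π_{j≠i} (x - xⱼ)/(xᵢ - xⱼ)

L_0(4.8) = (4.8 - 3)/(2 - 3) × (4.8 - 4)/(2 - 4) × (4.8 - 5)/(2 - 5) × (4.8 - 6)/(2 - 6) = 0.014400
L_1(4.8) = (4.8 - 2)/(3 - 2) × (4.8 - 4)/(3 - 4) × (4.8 - 5)/(3 - 5) × (4.8 - 6)/(3 - 6) = -0.089600
L_2(4.8) = (4.8 - 2)/(4 - 2) × (4.8 - 3)/(4 - 3) × (4.8 - 5)/(4 - 5) × (4.8 - 6)/(4 - 6) = 0.302400
L_3(4.8) = (4.8 - 2)/(5 - 2) × (4.8 - 3)/(5 - 3) × (4.8 - 4)/(5 - 4) × (4.8 - 6)/(5 - 6) = 0.806400
L_4(4.8) = (4.8 - 2)/(6 - 2) × (4.8 - 3)/(6 - 3) × (4.8 - 4)/(6 - 4) × (4.8 - 5)/(6 - 5) = -0.033600

P(4.8) = 1×L_0(4.8) + (-7)×L_1(4.8) + 8×L_2(4.8) + (-12)×L_3(4.8) + 23×L_4(4.8)
P(4.8) = -7.388800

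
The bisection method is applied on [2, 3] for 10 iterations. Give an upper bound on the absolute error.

Bisection error bound: |error| ≤ (b-a)/2^n
|error| ≤ (3 - 2)/2^10 = 1/2^10
|error| ≤ 0.0009765625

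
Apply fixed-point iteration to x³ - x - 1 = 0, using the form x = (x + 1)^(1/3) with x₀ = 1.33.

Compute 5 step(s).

Equation: x³ - x - 1 = 0
Fixed-point form: x = (x + 1)^(1/3)
x₀ = 1.33

x_1 = g(1.330000) = 1.325721
x_2 = g(1.325721) = 1.324908
x_3 = g(1.324908) = 1.324754
x_4 = g(1.324754) = 1.324725
x_5 = g(1.324725) = 1.324719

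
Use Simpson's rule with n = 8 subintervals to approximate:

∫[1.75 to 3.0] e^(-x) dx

f(x) = e^(-x)
a = 1.75, b = 3.0, n = 8
h = (b - a)/n = 0.156250

Simpson's rule: (h/3)[f(x₀) + 4f(x₁) + 2f(x₂) + ... + f(xₙ)]

x_0 = 1.7500, f(x_0) = 0.173774, coefficient = 1
x_1 = 1.9062, f(x_1) = 0.148637, coefficient = 4
x_2 = 2.0625, f(x_2) = 0.127136, coefficient = 2
x_3 = 2.2188, f(x_3) = 0.108745, coefficient = 4
x_4 = 2.3750, f(x_4) = 0.093014, coefficient = 2
x_5 = 2.5312, f(x_5) = 0.079560, coefficient = 4
x_6 = 2.6875, f(x_6) = 0.068051, coefficient = 2
x_7 = 2.8438, f(x_7) = 0.058207, coefficient = 4
x_8 = 3.0000, f(x_8) = 0.049787, coefficient = 1

I ≈ (0.156250/3) × 2.380556 = 0.123987
Exact value: 0.123987
Error: 0.000000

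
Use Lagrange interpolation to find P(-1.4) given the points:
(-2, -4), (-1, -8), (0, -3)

Lagrange interpolation formula:
P(x) = Σ yᵢ × Lᵢ(x)
where Lᵢ(x) = Π_{j≠i} (x - xⱼ)/(xᵢ - xⱼ)

L_0(-1.4) = (-1.4 - (-1))/(-2 - (-1)) × (-1.4 - 0)/(-2 - 0) = 0.280000
L_1(-1.4) = (-1.4 - (-2))/(-1 - (-2)) × (-1.4 - 0)/(-1 - 0) = 0.840000
L_2(-1.4) = (-1.4 - (-2))/(0 - (-2)) × (-1.4 - (-1))/(0 - (-1)) = -0.120000

P(-1.4) = (-4)×L_0(-1.4) + (-8)×L_1(-1.4) + (-3)×L_2(-1.4)
P(-1.4) = -7.480000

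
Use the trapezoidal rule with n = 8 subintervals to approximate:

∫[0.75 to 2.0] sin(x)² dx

f(x) = sin(x)²
a = 0.75, b = 2.0, n = 8
h = (b - a)/n = 0.156250

Trapezoidal rule: (h/2)[f(x₀) + 2f(x₁) + 2f(x₂) + ... + f(xₙ)]

x_0 = 0.7500, f(x_0) = 0.464631, coefficient = 1
x_1 = 0.9062, f(x_1) = 0.619679, coefficient = 2
x_2 = 1.0625, f(x_2) = 0.763133, coefficient = 2
x_3 = 1.2188, f(x_3) = 0.881100, coefficient = 2
x_4 = 1.3750, f(x_4) = 0.962151, coefficient = 2
x_5 = 1.5312, f(x_5) = 0.998437, coefficient = 2
x_6 = 1.6875, f(x_6) = 0.986442, coefficient = 2
x_7 = 1.8438, f(x_7) = 0.927328, coefficient = 2
x_8 = 2.0000, f(x_8) = 0.826822, coefficient = 1

I ≈ (0.156250/2) × 13.567993 = 1.059999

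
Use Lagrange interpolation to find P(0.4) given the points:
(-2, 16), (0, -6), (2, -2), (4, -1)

Lagrange interpolation formula:
P(x) = Σ yᵢ × Lᵢ(x)
where Lᵢ(x) = Π_{j≠i} (x - xⱼ)/(xᵢ - xⱼ)

L_0(0.4) = (0.4 - 0)/(-2 - 0) × (0.4 - 2)/(-2 - 2) × (0.4 - 4)/(-2 - 4) = -0.048000
L_1(0.4) = (0.4 - (-2))/(0 - (-2)) × (0.4 - 2)/(0 - 2) × (0.4 - 4)/(0 - 4) = 0.864000
L_2(0.4) = (0.4 - (-2))/(2 - (-2)) × (0.4 - 0)/(2 - 0) × (0.4 - 4)/(2 - 4) = 0.216000
L_3(0.4) = (0.4 - (-2))/(4 - (-2)) × (0.4 - 0)/(4 - 0) × (0.4 - 2)/(4 - 2) = -0.032000

P(0.4) = 16×L_0(0.4) + (-6)×L_1(0.4) + (-2)×L_2(0.4) + (-1)×L_3(0.4)
P(0.4) = -6.352000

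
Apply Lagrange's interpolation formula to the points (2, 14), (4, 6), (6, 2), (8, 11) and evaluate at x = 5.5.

Lagrange interpolation formula:
P(x) = Σ yᵢ × Lᵢ(x)
where Lᵢ(x) = Π_{j≠i} (x - xⱼ)/(xᵢ - xⱼ)

L_0(5.5) = (5.5 - 4)/(2 - 4) × (5.5 - 6)/(2 - 6) × (5.5 - 8)/(2 - 8) = -0.039062
L_1(5.5) = (5.5 - 2)/(4 - 2) × (5.5 - 6)/(4 - 6) × (5.5 - 8)/(4 - 8) = 0.273438
L_2(5.5) = (5.5 - 2)/(6 - 2) × (5.5 - 4)/(6 - 4) × (5.5 - 8)/(6 - 8) = 0.820312
L_3(5.5) = (5.5 - 2)/(8 - 2) × (5.5 - 4)/(8 - 4) × (5.5 - 6)/(8 - 6) = -0.054688

P(5.5) = 14×L_0(5.5) + 6×L_1(5.5) + 2×L_2(5.5) + 11×L_3(5.5)
P(5.5) = 2.132812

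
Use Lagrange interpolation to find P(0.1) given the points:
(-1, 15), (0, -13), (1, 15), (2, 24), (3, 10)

Lagrange interpolation formula:
P(x) = Σ yᵢ × Lᵢ(x)
where Lᵢ(x) = Π_{j≠i} (x - xⱼ)/(xᵢ - xⱼ)

L_0(0.1) = (0.1 - 0)/(-1 - 0) × (0.1 - 1)/(-1 - 1) × (0.1 - 2)/(-1 - 2) × (0.1 - 3)/(-1 - 3) = -0.020663
L_1(0.1) = (0.1 - (-1))/(0 - (-1)) × (0.1 - 1)/(0 - 1) × (0.1 - 2)/(0 - 2) × (0.1 - 3)/(0 - 3) = 0.909150
L_2(0.1) = (0.1 - (-1))/(1 - (-1)) × (0.1 - 0)/(1 - 0) × (0.1 - 2)/(1 - 2) × (0.1 - 3)/(1 - 3) = 0.151525
L_3(0.1) = (0.1 - (-1))/(2 - (-1)) × (0.1 - 0)/(2 - 0) × (0.1 - 1)/(2 - 1) × (0.1 - 3)/(2 - 3) = -0.047850
L_4(0.1) = (0.1 - (-1))/(3 - (-1)) × (0.1 - 0)/(3 - 0) × (0.1 - 1)/(3 - 1) × (0.1 - 2)/(3 - 2) = 0.007838

P(0.1) = 15×L_0(0.1) + (-13)×L_1(0.1) + 15×L_2(0.1) + 24×L_3(0.1) + 10×L_4(0.1)
P(0.1) = -10.926038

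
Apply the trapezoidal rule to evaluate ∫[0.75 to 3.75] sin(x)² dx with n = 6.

f(x) = sin(x)²
a = 0.75, b = 3.75, n = 6
h = (b - a)/n = 0.500000

Trapezoidal rule: (h/2)[f(x₀) + 2f(x₁) + 2f(x₂) + ... + f(xₙ)]

x_0 = 0.7500, f(x_0) = 0.464631, coefficient = 1
x_1 = 1.2500, f(x_1) = 0.900572, coefficient = 2
x_2 = 1.7500, f(x_2) = 0.968228, coefficient = 2
x_3 = 2.2500, f(x_3) = 0.605398, coefficient = 2
x_4 = 2.7500, f(x_4) = 0.145665, coefficient = 2
x_5 = 3.2500, f(x_5) = 0.011706, coefficient = 2
x_6 = 3.7500, f(x_6) = 0.326682, coefficient = 1

I ≈ (0.500000/2) × 6.054452 = 1.513613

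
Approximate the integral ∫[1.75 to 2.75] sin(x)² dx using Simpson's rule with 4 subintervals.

f(x) = sin(x)²
a = 1.75, b = 2.75, n = 4
h = (b - a)/n = 0.250000

Simpson's rule: (h/3)[f(x₀) + 4f(x₁) + 2f(x₂) + ... + f(xₙ)]

x_0 = 1.7500, f(x_0) = 0.968228, coefficient = 1
x_1 = 2.0000, f(x_1) = 0.826822, coefficient = 4
x_2 = 2.2500, f(x_2) = 0.605398, coefficient = 2
x_3 = 2.5000, f(x_3) = 0.358169, coefficient = 4
x_4 = 2.7500, f(x_4) = 0.145665, coefficient = 1

I ≈ (0.250000/3) × 7.064652 = 0.588721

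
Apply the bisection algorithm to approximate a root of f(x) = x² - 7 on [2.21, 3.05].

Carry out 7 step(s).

f(x) = x² - 7
Initial interval: [2.21, 3.05]

Iteration 1:
  c_1 = (2.210000 + 3.050000)/2 = 2.630000
  f(c_1) = f(2.630000) = -0.083100
  f(a) × f(c) ≥ 0, new interval: [2.630000, 3.050000]
Iteration 2:
  c_2 = (2.630000 + 3.050000)/2 = 2.840000
  f(c_2) = f(2.840000) = 1.065600
  f(a) × f(c) < 0, new interval: [2.630000, 2.840000]
Iteration 3:
  c_3 = (2.630000 + 2.840000)/2 = 2.735000
  f(c_3) = f(2.735000) = 0.480225
  f(a) × f(c) < 0, new interval: [2.630000, 2.735000]
Iteration 4:
  c_4 = (2.630000 + 2.735000)/2 = 2.682500
  f(c_4) = f(2.682500) = 0.195806
  f(a) × f(c) < 0, new interval: [2.630000, 2.682500]
Iteration 5:
  c_5 = (2.630000 + 2.682500)/2 = 2.656250
  f(c_5) = f(2.656250) = 0.055664
  f(a) × f(c) < 0, new interval: [2.630000, 2.656250]
Iteration 6:
  c_6 = (2.630000 + 2.656250)/2 = 2.643125
  f(c_6) = f(2.643125) = -0.013890
  f(a) × f(c) ≥ 0, new interval: [2.643125, 2.656250]
Iteration 7:
  c_7 = (2.643125 + 2.656250)/2 = 2.649687
  f(c_7) = f(2.649687) = 0.020844
  f(a) × f(c) < 0, new interval: [2.643125, 2.649687]

After 7 iteration(s), the approximation is c_7 = 2.649687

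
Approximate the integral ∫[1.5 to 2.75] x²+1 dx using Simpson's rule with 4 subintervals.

f(x) = x²+1
a = 1.5, b = 2.75, n = 4
h = (b - a)/n = 0.312500

Simpson's rule: (h/3)[f(x₀) + 4f(x₁) + 2f(x₂) + ... + f(xₙ)]

x_0 = 1.5000, f(x_0) = 3.250000, coefficient = 1
x_1 = 1.8125, f(x_1) = 4.285156, coefficient = 4
x_2 = 2.1250, f(x_2) = 5.515625, coefficient = 2
x_3 = 2.4375, f(x_3) = 6.941406, coefficient = 4
x_4 = 2.7500, f(x_4) = 8.562500, coefficient = 1

I ≈ (0.312500/3) × 67.750000 = 7.057292
Exact value: 7.057292
Error: 0.000000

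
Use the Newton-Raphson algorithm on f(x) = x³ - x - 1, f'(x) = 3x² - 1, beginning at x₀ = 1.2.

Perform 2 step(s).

f(x) = x³ - x - 1
f'(x) = 3x² - 1
x₀ = 1.2

Newton-Raphson formula: x_{n+1} = x_n - f(x_n)/f'(x_n)

Iteration 1:
  f(1.200000) = -0.472000
  f'(1.200000) = 3.320000
  x_1 = 1.200000 - (-0.472000)/3.320000 = 1.342169
Iteration 2:
  f(1.342169) = 0.075636
  f'(1.342169) = 4.404250
  x_2 = 1.342169 - 0.075636/4.404250 = 1.324995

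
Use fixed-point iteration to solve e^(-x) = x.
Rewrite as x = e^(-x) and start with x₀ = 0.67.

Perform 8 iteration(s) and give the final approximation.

Equation: e^(-x) = x
Fixed-point form: x = e^(-x)
x₀ = 0.67

x_1 = g(0.670000) = 0.511709
x_2 = g(0.511709) = 0.599470
x_3 = g(0.599470) = 0.549102
x_4 = g(0.549102) = 0.577468
x_5 = g(0.577468) = 0.561318
x_6 = g(0.561318) = 0.570457
x_7 = g(0.570457) = 0.565267
x_8 = g(0.565267) = 0.568208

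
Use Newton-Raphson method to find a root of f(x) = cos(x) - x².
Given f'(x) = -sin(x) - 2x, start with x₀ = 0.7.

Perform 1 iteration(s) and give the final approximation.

f(x) = cos(x) - x²
f'(x) = -sin(x) - 2x
x₀ = 0.7

Newton-Raphson formula: x_{n+1} = x_n - f(x_n)/f'(x_n)

Iteration 1:
  f(0.700000) = 0.274842
  f'(0.700000) = -2.044218
  x_1 = 0.700000 - 0.274842/(-2.044218) = 0.834449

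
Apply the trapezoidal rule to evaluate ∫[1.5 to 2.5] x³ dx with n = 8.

f(x) = x³
a = 1.5, b = 2.5, n = 8
h = (b - a)/n = 0.125000

Trapezoidal rule: (h/2)[f(x₀) + 2f(x₁) + 2f(x₂) + ... + f(xₙ)]

x_0 = 1.5000, f(x_0) = 3.375000, coefficient = 1
x_1 = 1.6250, f(x_1) = 4.291016, coefficient = 2
x_2 = 1.7500, f(x_2) = 5.359375, coefficient = 2
x_3 = 1.8750, f(x_3) = 6.591797, coefficient = 2
x_4 = 2.0000, f(x_4) = 8.000000, coefficient = 2
x_5 = 2.1250, f(x_5) = 9.595703, coefficient = 2
x_6 = 2.2500, f(x_6) = 11.390625, coefficient = 2
x_7 = 2.3750, f(x_7) = 13.396484, coefficient = 2
x_8 = 2.5000, f(x_8) = 15.625000, coefficient = 1

I ≈ (0.125000/2) × 136.250000 = 8.515625
Exact value: 8.500000
Error: 0.015625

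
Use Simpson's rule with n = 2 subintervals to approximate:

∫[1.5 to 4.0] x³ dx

f(x) = x³
a = 1.5, b = 4.0, n = 2
h = (b - a)/n = 1.250000

Simpson's rule: (h/3)[f(x₀) + 4f(x₁) + 2f(x₂) + ... + f(xₙ)]

x_0 = 1.5000, f(x_0) = 3.375000, coefficient = 1
x_1 = 2.7500, f(x_1) = 20.796875, coefficient = 4
x_2 = 4.0000, f(x_2) = 64.000000, coefficient = 1

I ≈ (1.250000/3) × 150.562500 = 62.734375
Exact value: 62.734375
Error: 0.000000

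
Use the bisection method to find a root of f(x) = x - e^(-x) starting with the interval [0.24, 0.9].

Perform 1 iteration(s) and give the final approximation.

f(x) = x - e^(-x)
Initial interval: [0.24, 0.9]

Iteration 1:
  c_1 = (0.240000 + 0.900000)/2 = 0.570000
  f(c_1) = f(0.570000) = 0.004475
  f(a) × f(c) < 0, new interval: [0.240000, 0.570000]

After 1 iteration(s), the approximation is c_1 = 0.570000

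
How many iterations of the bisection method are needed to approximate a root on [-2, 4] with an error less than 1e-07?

We need (b-a)/2^n ≤ 1e-07
(4 - (-2))/2^n ≤ 1e-07
6/2^n ≤ 1e-07
2^n ≥ 60000000
n ≥ log₂(60000000) = 25.84
n ≥ 26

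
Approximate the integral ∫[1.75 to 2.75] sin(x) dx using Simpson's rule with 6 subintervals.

f(x) = sin(x)
a = 1.75, b = 2.75, n = 6
h = (b - a)/n = 0.166667

Simpson's rule: (h/3)[f(x₀) + 4f(x₁) + 2f(x₂) + ... + f(xₙ)]

x_0 = 1.7500, f(x_0) = 0.983986, coefficient = 1
x_1 = 1.9167, f(x_1) = 0.940781, coefficient = 4
x_2 = 2.0833, f(x_2) = 0.871503, coefficient = 2
x_3 = 2.2500, f(x_3) = 0.778073, coefficient = 4
x_4 = 2.4167, f(x_4) = 0.663080, coefficient = 2
x_5 = 2.5833, f(x_5) = 0.529711, coefficient = 4
x_6 = 2.7500, f(x_6) = 0.381661, coefficient = 1

I ≈ (0.166667/3) × 13.429072 = 0.746060
Exact value: 0.746056
Error: 0.000003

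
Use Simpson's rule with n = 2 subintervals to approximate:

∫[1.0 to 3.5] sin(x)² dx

f(x) = sin(x)²
a = 1.0, b = 3.5, n = 2
h = (b - a)/n = 1.250000

Simpson's rule: (h/3)[f(x₀) + 4f(x₁) + 2f(x₂) + ... + f(xₙ)]

x_0 = 1.0000, f(x_0) = 0.708073, coefficient = 1
x_1 = 2.2500, f(x_1) = 0.605398, coefficient = 4
x_2 = 3.5000, f(x_2) = 0.123049, coefficient = 1

I ≈ (1.250000/3) × 3.252714 = 1.355297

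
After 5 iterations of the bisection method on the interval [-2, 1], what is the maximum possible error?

Bisection error bound: |error| ≤ (b-a)/2^n
|error| ≤ (1 - (-2))/2^5 = 3/2^5
|error| ≤ 0.0937500000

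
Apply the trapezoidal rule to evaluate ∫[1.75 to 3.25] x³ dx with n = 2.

f(x) = x³
a = 1.75, b = 3.25, n = 2
h = (b - a)/n = 0.750000

Trapezoidal rule: (h/2)[f(x₀) + 2f(x₁) + 2f(x₂) + ... + f(xₙ)]

x_0 = 1.7500, f(x_0) = 5.359375, coefficient = 1
x_1 = 2.5000, f(x_1) = 15.625000, coefficient = 2
x_2 = 3.2500, f(x_2) = 34.328125, coefficient = 1

I ≈ (0.750000/2) × 70.937500 = 26.601562
Exact value: 25.546875
Error: 1.054688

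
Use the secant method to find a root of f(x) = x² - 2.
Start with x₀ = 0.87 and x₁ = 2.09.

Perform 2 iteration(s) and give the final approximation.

f(x) = x² - 2
x₀ = 0.87, x₁ = 2.09

Secant formula: x_{n+1} = x_n - f(x_n)(x_n - x_{n-1})/(f(x_n) - f(x_{n-1}))

Iteration 1:
  f(0.870000) = -1.243100
  f(2.090000) = 2.368100
  x_2 = 2.090000 - 2.368100×(2.090000 - 0.870000)/(2.368100 - (-1.243100))
       = 1.289966
Iteration 2:
  f(2.090000) = 2.368100
  f(1.289966) = -0.335987
  x_3 = 1.289966 - (-0.335987)×(1.289966 - 2.090000)/(-0.335987 - 2.368100)
       = 1.389372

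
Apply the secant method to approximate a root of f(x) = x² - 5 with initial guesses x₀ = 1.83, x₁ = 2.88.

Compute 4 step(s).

f(x) = x² - 5
x₀ = 1.83, x₁ = 2.88

Secant formula: x_{n+1} = x_n - f(x_n)(x_n - x_{n-1})/(f(x_n) - f(x_{n-1}))

Iteration 1:
  f(1.830000) = -1.651100
  f(2.880000) = 3.294400
  x_2 = 2.880000 - 3.294400×(2.880000 - 1.830000)/(3.294400 - (-1.651100))
       = 2.180552
Iteration 2:
  f(2.880000) = 3.294400
  f(2.180552) = -0.245193
  x_3 = 2.180552 - (-0.245193)×(2.180552 - 2.880000)/(-0.245193 - 3.294400)
       = 2.229004
Iteration 3:
  f(2.180552) = -0.245193
  f(2.229004) = -0.031542
  x_4 = 2.229004 - (-0.031542)×(2.229004 - 2.180552)/(-0.031542 - (-0.245193))
       = 2.236157
Iteration 4:
  f(2.229004) = -0.031542
  f(2.236157) = 0.000398
  x_5 = 2.236157 - 0.000398×(2.236157 - 2.229004)/(0.000398 - (-0.031542))
       = 2.236068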